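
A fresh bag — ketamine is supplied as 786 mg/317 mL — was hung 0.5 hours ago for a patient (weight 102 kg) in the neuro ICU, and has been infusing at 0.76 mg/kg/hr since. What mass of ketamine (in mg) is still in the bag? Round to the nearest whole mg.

747 mg

Dose = 0.76 mg/kg/hr × 102 kg = 77.52 mg/hr
Concentration = 786 mg ÷ 317 mL = 2.479495 mg/mL
Rate = 77.52 mg/hr ÷ 2.479495 mg/mL = 31.26443 mL/hr
Volume infused = 31.26443 mL/hr × 0.5 hr = 15.63221 mL
Volume remaining = 317 − 15.63221 = 301.3678 mL
Drug remaining = 301.3678 mL × 2.479495 mg/mL = 747.24 mg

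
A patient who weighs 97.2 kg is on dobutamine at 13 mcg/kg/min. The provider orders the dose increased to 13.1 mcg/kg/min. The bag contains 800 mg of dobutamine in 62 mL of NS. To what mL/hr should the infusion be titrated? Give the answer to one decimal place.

Dose = 13.1 mcg/kg/min × 97.2 kg = 1273.32 mcg/min
1273.32 mcg/min × 60 min/hr = 76399.2 mcg/hr
Concentration = 800 mg ÷ 62 mL = 12.90323 mg/mL = 12903.23 mcg/mL
Rate = 76399.2 mcg/hr ÷ 12903.23 mcg/mL = 5.920938 mL/hr

5.9 mL/hr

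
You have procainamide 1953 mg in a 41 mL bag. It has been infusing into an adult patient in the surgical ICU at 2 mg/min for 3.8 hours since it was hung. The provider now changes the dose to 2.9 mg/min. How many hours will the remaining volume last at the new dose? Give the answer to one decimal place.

Initial rate:
2 mg/min × 60 min/hr = 120 mg/hr
Concentration = 1953 mg ÷ 41 mL = 47.63415 mg/mL
Rate = 120 mg/hr ÷ 47.63415 mg/mL = 2.519201 mL/hr
Volume infused so far = 2.519201 mL/hr × 3.8 hr = 9.572965 mL
Volume remaining = 41 − 9.572965 = 31.42704 mL
New rate:
2.9 mg/min × 60 min/hr = 174 mg/hr
Rate = 174 mg/hr ÷ 47.63415 mg/mL = 3.652842 mL/hr
Time remaining = 31.42704 mL ÷ 3.652842 mL/hr = 8.603448 hr

8.6 hours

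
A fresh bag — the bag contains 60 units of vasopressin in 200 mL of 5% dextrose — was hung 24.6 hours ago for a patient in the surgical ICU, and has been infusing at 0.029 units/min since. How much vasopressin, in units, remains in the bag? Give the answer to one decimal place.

0.029 units/min × 60 min/hr = 1.74 units/hr
Concentration = 60 units ÷ 200 mL = 0.3 units/mL
Rate = 1.74 units/hr ÷ 0.3 units/mL = 5.8 mL/hr
Volume infused = 5.8 mL/hr × 24.6 hr = 142.68 mL
Volume remaining = 200 − 142.68 = 57.32 mL
Drug remaining = 57.32 mL × 0.3 units/mL = 17.196 units

17.2 units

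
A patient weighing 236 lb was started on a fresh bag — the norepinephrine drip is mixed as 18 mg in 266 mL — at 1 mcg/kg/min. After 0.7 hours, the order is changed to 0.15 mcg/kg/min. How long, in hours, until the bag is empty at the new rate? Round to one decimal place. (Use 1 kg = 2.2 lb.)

Initial rate:
Weight = 236 lb ÷ 2.2 lb/kg = 107.2727 kg
Dose = 1 mcg/kg/min × 107.2727 kg = 107.2727 mcg/min
107.2727 mcg/min × 60 min/hr = 6436.364 mcg/hr
Concentration = 18 mg ÷ 266 mL = 0.06766917 mg/mL = 67.66917 mcg/mL
Rate = 6436.364 mcg/hr ÷ 67.66917 mcg/mL = 95.11515 mL/hr
Volume infused so far = 95.11515 mL/hr × 0.7 hr = 66.58061 mL
Volume remaining = 266 − 66.58061 = 199.4194 mL
New rate:
Dose = 0.15 mcg/kg/min × 107.2727 kg = 16.09091 mcg/min
16.09091 mcg/min × 60 min/hr = 965.4545 mcg/hr
Rate = 965.4545 mcg/hr ÷ 67.66917 mcg/mL = 14.26727 mL/hr
Time remaining = 199.4194 mL ÷ 14.26727 mL/hr = 13.9774 hr

14.0 hours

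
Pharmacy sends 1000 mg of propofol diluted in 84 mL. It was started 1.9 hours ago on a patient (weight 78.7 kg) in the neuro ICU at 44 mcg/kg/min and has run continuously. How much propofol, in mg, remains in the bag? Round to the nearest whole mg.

605 mg

Dose = 44 mcg/kg/min × 78.7 kg = 3462.8 mcg/min
3462.8 mcg/min × 60 min/hr = 207768 mcg/hr
Concentration = 1000 mg ÷ 84 mL = 11.90476 mg/mL = 11904.76 mcg/mL
Rate = 207768 mcg/hr ÷ 11904.76 mcg/mL = 17.45251 mL/hr
Volume infused = 17.45251 mL/hr × 1.9 hr = 33.15977 mL
Volume remaining = 84 − 33.15977 = 50.84023 mL
Drug remaining = 50.84023 mL × 11904.76 mcg/mL = 605240.8 mcg = 605.2408 mg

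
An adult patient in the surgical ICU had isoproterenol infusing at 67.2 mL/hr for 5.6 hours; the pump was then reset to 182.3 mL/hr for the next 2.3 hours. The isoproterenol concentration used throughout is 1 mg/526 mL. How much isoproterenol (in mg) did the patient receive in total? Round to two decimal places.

Concentration = 1 mg ÷ 526 mL = 0.001901141 mg/mL
Stage 1: 67.2 mL/hr × 5.6 hr = 376.32 mL → 376.32 mL × 0.001901141 mg/mL = 0.7154373 mg
Stage 2: 182.3 mL/hr × 2.3 hr = 419.29 mL → 419.29 mL × 0.001901141 mg/mL = 0.7971293 mg
Total = 0.7154373 + 0.7971293 = 1.512567 mg

1.51 mg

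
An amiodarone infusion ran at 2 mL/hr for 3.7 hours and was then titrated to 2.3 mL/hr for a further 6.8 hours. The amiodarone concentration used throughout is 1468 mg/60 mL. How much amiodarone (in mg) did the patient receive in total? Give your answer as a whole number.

Concentration = 1468 mg ÷ 60 mL = 24.46667 mg/mL
Stage 1: 2 mL/hr × 3.7 hr = 7.4 mL → 7.4 mL × 24.46667 mg/mL = 181.0533 mg
Stage 2: 2.3 mL/hr × 6.8 hr = 15.64 mL → 15.64 mL × 24.46667 mg/mL = 382.6587 mg
Total = 181.0533 + 382.6587 = 563.712 mg

564 mg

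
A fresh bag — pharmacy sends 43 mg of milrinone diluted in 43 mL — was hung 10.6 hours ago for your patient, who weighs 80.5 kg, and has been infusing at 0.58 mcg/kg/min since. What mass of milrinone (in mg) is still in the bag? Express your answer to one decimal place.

Dose = 0.58 mcg/kg/min × 80.5 kg = 46.69 mcg/min
46.69 mcg/min × 60 min/hr = 2801.4 mcg/hr
Concentration = 43 mg ÷ 43 mL = 1 mg/mL = 1000 mcg/mL
Rate = 2801.4 mcg/hr ÷ 1000 mcg/mL = 2.8014 mL/hr
Volume infused = 2.8014 mL/hr × 10.6 hr = 29.69484 mL
Volume remaining = 43 − 29.69484 = 13.30516 mL
Drug remaining = 13.30516 mL × 1000 mcg/mL = 13305.16 mcg = 13.30516 mg

13.3 mg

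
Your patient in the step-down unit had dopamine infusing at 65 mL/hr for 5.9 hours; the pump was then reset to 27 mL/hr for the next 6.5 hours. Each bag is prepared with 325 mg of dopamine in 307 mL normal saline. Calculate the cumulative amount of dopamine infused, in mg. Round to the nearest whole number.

Concentration = 325 mg ÷ 307 mL = 1.058632 mg/mL
Stage 1: 65 mL/hr × 5.9 hr = 383.5 mL → 383.5 mL × 1.058632 mg/mL = 405.9853 mg
Stage 2: 27 mL/hr × 6.5 hr = 175.5 mL → 175.5 mL × 1.058632 mg/mL = 185.7899 mg
Total = 405.9853 + 185.7899 = 591.7752 mg

592 mg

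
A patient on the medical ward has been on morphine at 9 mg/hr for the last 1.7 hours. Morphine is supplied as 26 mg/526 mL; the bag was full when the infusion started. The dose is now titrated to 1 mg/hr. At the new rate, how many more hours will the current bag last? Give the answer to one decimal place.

Initial rate:
Concentration = 26 mg ÷ 526 mL = 0.04942966 mg/mL
Rate = 9 mg/hr ÷ 0.04942966 mg/mL = 182.0769 mL/hr
Volume infused so far = 182.0769 mL/hr × 1.7 hr = 309.5308 mL
Volume remaining = 526 − 309.5308 = 216.4692 mL
New rate:
Rate = 1 mg/hr ÷ 0.04942966 mg/mL = 20.23077 mL/hr
Time remaining = 216.4692 mL ÷ 20.23077 mL/hr = 10.7 hr

10.7 hours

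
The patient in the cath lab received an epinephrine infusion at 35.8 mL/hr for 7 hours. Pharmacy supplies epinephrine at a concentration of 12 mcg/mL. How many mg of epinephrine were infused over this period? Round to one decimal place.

3.0 mg

Drug rate = 35.8 mL/hr × 12 mcg/mL = 429.6 mcg/hr
Total = 429.6 mcg/hr × 7 hr = 3007.2 mcg = 3.0072 mg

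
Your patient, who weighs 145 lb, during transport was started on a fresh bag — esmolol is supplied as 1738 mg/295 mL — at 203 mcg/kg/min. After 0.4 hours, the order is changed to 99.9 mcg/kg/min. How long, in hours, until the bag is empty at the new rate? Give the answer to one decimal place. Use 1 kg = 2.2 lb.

Initial rate:
Weight = 145 lb ÷ 2.2 lb/kg = 65.90909 kg
Dose = 203 mcg/kg/min × 65.90909 kg = 13379.55 mcg/min
13379.55 mcg/min × 60 min/hr = 802772.7 mcg/hr
Concentration = 1738 mg ÷ 295 mL = 5.891525 mg/mL = 5891.525 mcg/mL
Rate = 802772.7 mcg/hr ÷ 5891.525 mcg/mL = 136.2589 mL/hr
Volume infused so far = 136.2589 mL/hr × 0.4 hr = 54.50356 mL
Volume remaining = 295 − 54.50356 = 240.4964 mL
New rate:
Dose = 99.9 mcg/kg/min × 65.90909 kg = 6584.318 mcg/min
6584.318 mcg/min × 60 min/hr = 395059.1 mcg/hr
Rate = 395059.1 mcg/hr ÷ 5891.525 mcg/mL = 67.05548 mL/hr
Time remaining = 240.4964 mL ÷ 67.05548 mL/hr = 3.586529 hr

3.6 hours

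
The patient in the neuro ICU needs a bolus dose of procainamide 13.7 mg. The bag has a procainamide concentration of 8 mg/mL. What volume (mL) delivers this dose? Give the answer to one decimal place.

Volume = 13.7 mg ÷ 8 mg/mL = 1.7125 mL

1.7 mL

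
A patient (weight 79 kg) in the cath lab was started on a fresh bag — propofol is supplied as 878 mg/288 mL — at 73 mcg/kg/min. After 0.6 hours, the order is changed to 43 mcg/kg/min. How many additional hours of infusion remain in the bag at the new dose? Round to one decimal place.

3.3 hours

Initial rate:
Dose = 73 mcg/kg/min × 79 kg = 5767 mcg/min
5767 mcg/min × 60 min/hr = 346020 mcg/hr
Concentration = 878 mg ÷ 288 mL = 3.048611 mg/mL = 3048.611 mcg/mL
Rate = 346020 mcg/hr ÷ 3048.611 mcg/mL = 113.5009 mL/hr
Volume infused so far = 113.5009 mL/hr × 0.6 hr = 68.10052 mL
Volume remaining = 288 − 68.10052 = 219.8995 mL
New rate:
Dose = 43 mcg/kg/min × 79 kg = 3397 mcg/min
3397 mcg/min × 60 min/hr = 203820 mcg/hr
Rate = 203820 mcg/hr ÷ 3048.611 mcg/mL = 66.85667 mL/hr
Time remaining = 219.8995 mL ÷ 66.85667 mL/hr = 3.289118 hr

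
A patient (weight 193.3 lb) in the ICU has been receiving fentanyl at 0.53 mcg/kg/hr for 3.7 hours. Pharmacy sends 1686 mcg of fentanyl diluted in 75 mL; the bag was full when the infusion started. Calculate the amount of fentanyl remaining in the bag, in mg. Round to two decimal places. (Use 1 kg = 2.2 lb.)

1.51 mg

Weight = 193.3 lb ÷ 2.2 lb/kg = 87.86364 kg
Dose = 0.53 mcg/kg/hr × 87.86364 kg = 46.56773 mcg/hr
Concentration = 1686 mcg ÷ 75 mL = 22.48 mcg/mL
Rate = 46.56773 mcg/hr ÷ 22.48 mcg/mL = 2.071518 mL/hr
Volume infused = 2.071518 mL/hr × 3.7 hr = 7.664617 mL
Volume remaining = 75 − 7.664617 = 67.33538 mL
Drug remaining = 67.33538 mL × 22.48 mcg/mL = 1513.699 mcg = 1.513699 mg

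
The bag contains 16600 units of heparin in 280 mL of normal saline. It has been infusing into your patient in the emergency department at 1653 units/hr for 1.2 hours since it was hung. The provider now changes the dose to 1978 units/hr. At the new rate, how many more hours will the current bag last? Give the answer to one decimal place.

Initial rate:
Concentration = 16600 units ÷ 280 mL = 59.28571 units/mL
Rate = 1653 units/hr ÷ 59.28571 units/mL = 27.88193 mL/hr
Volume infused so far = 27.88193 mL/hr × 1.2 hr = 33.45831 mL
Volume remaining = 280 − 33.45831 = 246.5417 mL
New rate:
Rate = 1978 units/hr ÷ 59.28571 units/mL = 33.36386 mL/hr
Time remaining = 246.5417 mL ÷ 33.36386 mL/hr = 7.389484 hr

7.4 hours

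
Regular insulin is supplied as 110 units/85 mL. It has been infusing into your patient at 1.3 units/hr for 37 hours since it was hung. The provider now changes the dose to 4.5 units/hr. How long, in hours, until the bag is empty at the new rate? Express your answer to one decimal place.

Initial rate:
Concentration = 110 units ÷ 85 mL = 1.294118 units/mL
Rate = 1.3 units/hr ÷ 1.294118 units/mL = 1.004545 mL/hr
Volume infused so far = 1.004545 mL/hr × 37 hr = 37.16818 mL
Volume remaining = 85 − 37.16818 = 47.83182 mL
New rate:
Rate = 4.5 units/hr ÷ 1.294118 units/mL = 3.477273 mL/hr
Time remaining = 47.83182 mL ÷ 3.477273 mL/hr = 13.75556 hr

13.8 hours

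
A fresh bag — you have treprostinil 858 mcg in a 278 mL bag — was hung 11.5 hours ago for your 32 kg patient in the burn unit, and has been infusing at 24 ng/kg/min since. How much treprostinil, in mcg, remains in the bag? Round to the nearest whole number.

Dose = 24 ng/kg/min × 32 kg = 768 ng/min
768 ng/min × 60 min/hr = 46080 ng/hr
Concentration = 858 mcg ÷ 278 mL = 3.086331 mcg/mL = 3086.331 ng/mL
Rate = 46080 ng/hr ÷ 3086.331 ng/mL = 14.93035 mL/hr
Volume infused = 14.93035 mL/hr × 11.5 hr = 171.699 mL
Volume remaining = 278 − 171.699 = 106.301 mL
Drug remaining = 106.301 mL × 3086.331 ng/mL = 328080 ng = 328.08 mcg

328 mcg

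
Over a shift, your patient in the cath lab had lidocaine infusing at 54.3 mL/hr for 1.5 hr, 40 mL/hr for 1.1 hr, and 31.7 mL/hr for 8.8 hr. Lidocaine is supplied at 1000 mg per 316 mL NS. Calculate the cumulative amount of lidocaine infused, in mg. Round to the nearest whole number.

1280 mg

Concentration = 1000 mg ÷ 316 mL = 3.164557 mg/mL
Stage 1: 54.3 mL/hr × 1.5 hr = 81.45 mL → 81.45 mL × 3.164557 mg/mL = 257.7532 mg
Stage 2: 40 mL/hr × 1.1 hr = 44 mL → 44 mL × 3.164557 mg/mL = 139.2405 mg
Stage 3: 31.7 mL/hr × 8.8 hr = 278.96 mL → 278.96 mL × 3.164557 mg/mL = 882.7848 mg
Total = 257.7532 + 139.2405 + 882.7848 = 1279.778 mg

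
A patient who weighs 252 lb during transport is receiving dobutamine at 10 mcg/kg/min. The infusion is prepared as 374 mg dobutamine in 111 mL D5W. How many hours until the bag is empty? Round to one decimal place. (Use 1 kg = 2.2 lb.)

5.4 hours

Weight = 252 lb ÷ 2.2 lb/kg = 114.5455 kg
Dose = 10 mcg/kg/min × 114.5455 kg = 1145.455 mcg/min
1145.455 mcg/min × 60 min/hr = 68727.27 mcg/hr
Concentration = 374 mg ÷ 111 mL = 3.369369 mg/mL = 3369.369 mcg/mL
Rate = 68727.27 mcg/hr ÷ 3369.369 mcg/mL = 20.39767 mL/hr
Duration = 111 mL ÷ 20.39767 mL/hr = 5.441799 hr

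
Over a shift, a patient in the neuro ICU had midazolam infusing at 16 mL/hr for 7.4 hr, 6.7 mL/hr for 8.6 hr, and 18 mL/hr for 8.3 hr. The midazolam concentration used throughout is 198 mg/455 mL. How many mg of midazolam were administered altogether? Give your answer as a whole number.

142 mg

Concentration = 198 mg ÷ 455 mL = 0.4351648 mg/mL
Stage 1: 16 mL/hr × 7.4 hr = 118.4 mL → 118.4 mL × 0.4351648 mg/mL = 51.52352 mg
Stage 2: 6.7 mL/hr × 8.6 hr = 57.62 mL → 57.62 mL × 0.4351648 mg/mL = 25.0742 mg
Stage 3: 18 mL/hr × 8.3 hr = 149.4 mL → 149.4 mL × 0.4351648 mg/mL = 65.01363 mg
Total = 51.52352 + 25.0742 + 65.01363 = 141.6113 mg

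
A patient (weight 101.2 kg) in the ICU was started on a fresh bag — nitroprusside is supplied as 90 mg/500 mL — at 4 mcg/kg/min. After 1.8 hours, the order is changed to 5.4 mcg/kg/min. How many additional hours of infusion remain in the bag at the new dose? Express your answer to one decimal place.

1.4 hours

Initial rate:
Dose = 4 mcg/kg/min × 101.2 kg = 404.8 mcg/min
404.8 mcg/min × 60 min/hr = 24288 mcg/hr
Concentration = 90 mg ÷ 500 mL = 0.18 mg/mL = 180 mcg/mL
Rate = 24288 mcg/hr ÷ 180 mcg/mL = 134.9333 mL/hr
Volume infused so far = 134.9333 mL/hr × 1.8 hr = 242.88 mL
Volume remaining = 500 − 242.88 = 257.12 mL
New rate:
Dose = 5.4 mcg/kg/min × 101.2 kg = 546.48 mcg/min
546.48 mcg/min × 60 min/hr = 32788.8 mcg/hr
Rate = 32788.8 mcg/hr ÷ 180 mcg/mL = 182.16 mL/hr
Time remaining = 257.12 mL ÷ 182.16 mL/hr = 1.411506 hr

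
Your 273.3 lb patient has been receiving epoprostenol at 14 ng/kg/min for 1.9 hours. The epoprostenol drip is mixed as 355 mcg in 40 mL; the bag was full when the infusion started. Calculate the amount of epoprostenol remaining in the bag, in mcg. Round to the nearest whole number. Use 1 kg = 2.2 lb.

157 mcg

Weight = 273.3 lb ÷ 2.2 lb/kg = 124.2273 kg
Dose = 14 ng/kg/min × 124.2273 kg = 1739.182 ng/min
1739.182 ng/min × 60 min/hr = 104350.9 ng/hr
Concentration = 355 mcg ÷ 40 mL = 8.875 mcg/mL = 8875 ng/mL
Rate = 104350.9 ng/hr ÷ 8875 ng/mL = 11.75785 mL/hr
Volume infused = 11.75785 mL/hr × 1.9 hr = 22.33991 mL
Volume remaining = 40 − 22.33991 = 17.66009 mL
Drug remaining = 17.66009 mL × 8875 ng/mL = 156733.3 ng = 156.7333 mcg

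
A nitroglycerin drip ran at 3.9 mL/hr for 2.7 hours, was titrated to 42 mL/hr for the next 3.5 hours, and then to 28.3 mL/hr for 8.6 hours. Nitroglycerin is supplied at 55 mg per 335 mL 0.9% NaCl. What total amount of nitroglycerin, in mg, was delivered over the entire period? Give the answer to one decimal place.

Concentration = 55 mg ÷ 335 mL = 0.1641791 mg/mL
Stage 1: 3.9 mL/hr × 2.7 hr = 10.53 mL → 10.53 mL × 0.1641791 mg/mL = 1.728806 mg
Stage 2: 42 mL/hr × 3.5 hr = 147 mL → 147 mL × 0.1641791 mg/mL = 24.13433 mg
Stage 3: 28.3 mL/hr × 8.6 hr = 243.38 mL → 243.38 mL × 0.1641791 mg/mL = 39.95791 mg
Total = 1.728806 + 24.13433 + 39.95791 = 65.82104 mg

65.8 mg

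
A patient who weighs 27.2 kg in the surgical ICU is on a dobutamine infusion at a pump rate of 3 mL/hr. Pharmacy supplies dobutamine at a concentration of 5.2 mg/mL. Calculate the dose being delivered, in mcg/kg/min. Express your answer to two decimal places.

Concentration = 5.2 mg/mL = 5200 mcg/mL
Drug rate = 3 mL/hr × 5200 mcg/mL = 15600 mcg/hr
15600 mcg/hr ÷ 60 min/hr = 260 mcg/min
260 mcg/min ÷ 27.2 kg = 9.558824 mcg/kg/min

9.56 mcg/kg/min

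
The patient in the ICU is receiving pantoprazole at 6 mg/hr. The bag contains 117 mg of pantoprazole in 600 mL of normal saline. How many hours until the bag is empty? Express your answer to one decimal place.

19.5 hours

Concentration = 117 mg ÷ 600 mL = 0.195 mg/mL
Rate = 6 mg/hr ÷ 0.195 mg/mL = 30.76923 mL/hr
Duration = 600 mL ÷ 30.76923 mL/hr = 19.5 hr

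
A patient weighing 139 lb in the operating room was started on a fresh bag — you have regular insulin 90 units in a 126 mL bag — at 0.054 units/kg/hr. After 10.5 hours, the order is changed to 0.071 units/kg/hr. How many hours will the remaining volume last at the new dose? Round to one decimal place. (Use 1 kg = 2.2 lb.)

12.1 hours

Initial rate:
Weight = 139 lb ÷ 2.2 lb/kg = 63.18182 kg
Dose = 0.054 units/kg/hr × 63.18182 kg = 3.411818 units/hr
Concentration = 90 units ÷ 126 mL = 0.7142857 units/mL
Rate = 3.411818 units/hr ÷ 0.7142857 units/mL = 4.776545 mL/hr
Volume infused so far = 4.776545 mL/hr × 10.5 hr = 50.15373 mL
Volume remaining = 126 − 50.15373 = 75.84627 mL
New rate:
Dose = 0.071 units/kg/hr × 63.18182 kg = 4.485909 units/hr
Rate = 4.485909 units/hr ÷ 0.7142857 units/mL = 6.280273 mL/hr
Time remaining = 75.84627 mL ÷ 6.280273 mL/hr = 12.07691 hr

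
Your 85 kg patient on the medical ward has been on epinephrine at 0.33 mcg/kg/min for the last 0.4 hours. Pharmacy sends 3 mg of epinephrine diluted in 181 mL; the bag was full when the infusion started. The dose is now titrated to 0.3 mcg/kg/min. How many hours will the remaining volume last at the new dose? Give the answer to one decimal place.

Initial rate:
Dose = 0.33 mcg/kg/min × 85 kg = 28.05 mcg/min
28.05 mcg/min × 60 min/hr = 1683 mcg/hr
Concentration = 3 mg ÷ 181 mL = 0.01657459 mg/mL = 16.57459 mcg/mL
Rate = 1683 mcg/hr ÷ 16.57459 mcg/mL = 101.541 mL/hr
Volume infused so far = 101.541 mL/hr × 0.4 hr = 40.6164 mL
Volume remaining = 181 − 40.6164 = 140.3836 mL
New rate:
Dose = 0.3 mcg/kg/min × 85 kg = 25.5 mcg/min
25.5 mcg/min × 60 min/hr = 1530 mcg/hr
Rate = 1530 mcg/hr ÷ 16.57459 mcg/mL = 92.31 mL/hr
Time remaining = 140.3836 mL ÷ 92.31 mL/hr = 1.520784 hr

1.5 hours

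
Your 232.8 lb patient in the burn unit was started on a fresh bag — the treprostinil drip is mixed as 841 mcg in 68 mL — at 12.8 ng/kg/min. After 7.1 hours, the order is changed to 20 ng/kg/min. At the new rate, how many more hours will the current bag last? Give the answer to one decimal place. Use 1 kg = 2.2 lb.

2.1 hours

Initial rate:
Weight = 232.8 lb ÷ 2.2 lb/kg = 105.8182 kg
Dose = 12.8 ng/kg/min × 105.8182 kg = 1354.473 ng/min
1354.473 ng/min × 60 min/hr = 81268.36 ng/hr
Concentration = 841 mcg ÷ 68 mL = 12.36765 mcg/mL = 12367.65 ng/mL
Rate = 81268.36 ng/hr ÷ 12367.65 ng/mL = 6.571045 mL/hr
Volume infused so far = 6.571045 mL/hr × 7.1 hr = 46.65442 mL
Volume remaining = 68 − 46.65442 = 21.34558 mL
New rate:
Dose = 20 ng/kg/min × 105.8182 kg = 2116.364 ng/min
2116.364 ng/min × 60 min/hr = 126981.8 ng/hr
Rate = 126981.8 ng/hr ÷ 12367.65 ng/mL = 10.26726 mL/hr
Time remaining = 21.34558 mL ÷ 10.26726 mL/hr = 2.078995 hr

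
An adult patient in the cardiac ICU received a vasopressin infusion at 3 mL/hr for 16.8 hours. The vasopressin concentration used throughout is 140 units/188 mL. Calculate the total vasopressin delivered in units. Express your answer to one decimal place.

37.5 units

Concentration = 140 units ÷ 188 mL = 0.7446809 units/mL
Drug rate = 3 mL/hr × 0.7446809 units/mL = 2.234043 units/hr
Total = 2.234043 units/hr × 16.8 hr = 37.53191 units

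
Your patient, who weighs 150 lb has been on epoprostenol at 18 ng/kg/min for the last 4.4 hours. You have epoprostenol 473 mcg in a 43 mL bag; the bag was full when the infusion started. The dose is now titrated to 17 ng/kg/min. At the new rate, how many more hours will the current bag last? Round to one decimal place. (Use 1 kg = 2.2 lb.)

2.1 hours

Initial rate:
Weight = 150 lb ÷ 2.2 lb/kg = 68.18182 kg
Dose = 18 ng/kg/min × 68.18182 kg = 1227.273 ng/min
1227.273 ng/min × 60 min/hr = 73636.36 ng/hr
Concentration = 473 mcg ÷ 43 mL = 11 mcg/mL = 11000 ng/mL
Rate = 73636.36 ng/hr ÷ 11000 ng/mL = 6.694215 mL/hr
Volume infused so far = 6.694215 mL/hr × 4.4 hr = 29.45455 mL
Volume remaining = 43 − 29.45455 = 13.54545 mL
New rate:
Dose = 17 ng/kg/min × 68.18182 kg = 1159.091 ng/min
1159.091 ng/min × 60 min/hr = 69545.45 ng/hr
Rate = 69545.45 ng/hr ÷ 11000 ng/mL = 6.322314 mL/hr
Time remaining = 13.54545 mL ÷ 6.322314 mL/hr = 2.142484 hr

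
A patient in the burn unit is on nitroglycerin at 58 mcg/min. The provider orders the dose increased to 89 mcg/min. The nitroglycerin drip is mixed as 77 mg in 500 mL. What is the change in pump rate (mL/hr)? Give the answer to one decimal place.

At the current dose:
58 mcg/min × 60 min/hr = 3480 mcg/hr
Concentration = 77 mg ÷ 500 mL = 0.154 mg/mL = 154 mcg/mL
Rate = 3480 mcg/hr ÷ 154 mcg/mL = 22.5974 mL/hr
At the new dose:
89 mcg/min × 60 min/hr = 5340 mcg/hr
Rate = 5340 mcg/hr ÷ 154 mcg/mL = 34.67532 mL/hr
Change = 34.67532 − 22.5974 = 12.07792 mL/hr → 12.07792 mL/hr increase

12.1 mL/hr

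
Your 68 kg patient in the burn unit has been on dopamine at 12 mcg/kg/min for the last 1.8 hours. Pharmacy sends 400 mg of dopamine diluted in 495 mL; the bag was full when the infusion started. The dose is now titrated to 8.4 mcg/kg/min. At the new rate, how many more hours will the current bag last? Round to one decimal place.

9.1 hours

Initial rate:
Dose = 12 mcg/kg/min × 68 kg = 816 mcg/min
816 mcg/min × 60 min/hr = 48960 mcg/hr
Concentration = 400 mg ÷ 495 mL = 0.8080808 mg/mL = 808.0808 mcg/mL
Rate = 48960 mcg/hr ÷ 808.0808 mcg/mL = 60.588 mL/hr
Volume infused so far = 60.588 mL/hr × 1.8 hr = 109.0584 mL
Volume remaining = 495 − 109.0584 = 385.9416 mL
New rate:
Dose = 8.4 mcg/kg/min × 68 kg = 571.2 mcg/min
571.2 mcg/min × 60 min/hr = 34272 mcg/hr
Rate = 34272 mcg/hr ÷ 808.0808 mcg/mL = 42.4116 mL/hr
Time remaining = 385.9416 mL ÷ 42.4116 mL/hr = 9.099907 hr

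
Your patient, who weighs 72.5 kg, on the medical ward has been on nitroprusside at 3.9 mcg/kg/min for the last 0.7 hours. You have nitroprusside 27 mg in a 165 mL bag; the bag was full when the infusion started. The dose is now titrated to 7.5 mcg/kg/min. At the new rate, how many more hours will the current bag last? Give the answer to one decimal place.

0.5 hours

Initial rate:
Dose = 3.9 mcg/kg/min × 72.5 kg = 282.75 mcg/min
282.75 mcg/min × 60 min/hr = 16965 mcg/hr
Concentration = 27 mg ÷ 165 mL = 0.1636364 mg/mL = 163.6364 mcg/mL
Rate = 16965 mcg/hr ÷ 163.6364 mcg/mL = 103.675 mL/hr
Volume infused so far = 103.675 mL/hr × 0.7 hr = 72.5725 mL
Volume remaining = 165 − 72.5725 = 92.4275 mL
New rate:
Dose = 7.5 mcg/kg/min × 72.5 kg = 543.75 mcg/min
543.75 mcg/min × 60 min/hr = 32625 mcg/hr
Rate = 32625 mcg/hr ÷ 163.6364 mcg/mL = 199.375 mL/hr
Time remaining = 92.4275 mL ÷ 199.375 mL/hr = 0.4635862 hr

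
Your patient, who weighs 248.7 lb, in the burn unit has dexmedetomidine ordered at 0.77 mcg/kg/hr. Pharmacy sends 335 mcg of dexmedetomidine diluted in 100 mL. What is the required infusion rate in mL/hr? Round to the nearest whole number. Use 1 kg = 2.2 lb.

26 mL/hr

Weight = 248.7 lb ÷ 2.2 lb/kg = 113.0455 kg
Dose = 0.77 mcg/kg/hr × 113.0455 kg = 87.045 mcg/hr
Concentration = 335 mcg ÷ 100 mL = 3.35 mcg/mL
Rate = 87.045 mcg/hr ÷ 3.35 mcg/mL = 25.98358 mL/hr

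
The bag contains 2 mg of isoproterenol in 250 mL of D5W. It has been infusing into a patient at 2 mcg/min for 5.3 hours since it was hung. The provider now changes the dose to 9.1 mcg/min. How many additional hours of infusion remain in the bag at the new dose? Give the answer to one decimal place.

2.5 hours

Initial rate:
2 mcg/min × 60 min/hr = 120 mcg/hr
Concentration = 2 mg ÷ 250 mL = 0.008 mg/mL = 8 mcg/mL
Rate = 120 mcg/hr ÷ 8 mcg/mL = 15 mL/hr
Volume infused so far = 15 mL/hr × 5.3 hr = 79.5 mL
Volume remaining = 250 − 79.5 = 170.5 mL
New rate:
9.1 mcg/min × 60 min/hr = 546 mcg/hr
Rate = 546 mcg/hr ÷ 8 mcg/mL = 68.25 mL/hr
Time remaining = 170.5 mL ÷ 68.25 mL/hr = 2.498168 hr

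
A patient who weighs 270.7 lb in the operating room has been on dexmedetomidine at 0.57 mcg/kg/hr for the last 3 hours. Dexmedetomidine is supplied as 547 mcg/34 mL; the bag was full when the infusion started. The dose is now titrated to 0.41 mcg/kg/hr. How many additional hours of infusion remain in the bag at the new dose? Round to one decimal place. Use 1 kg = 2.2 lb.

Initial rate:
Weight = 270.7 lb ÷ 2.2 lb/kg = 123.0455 kg
Dose = 0.57 mcg/kg/hr × 123.0455 kg = 70.13591 mcg/hr
Concentration = 547 mcg ÷ 34 mL = 16.08824 mcg/mL
Rate = 70.13591 mcg/hr ÷ 16.08824 mcg/mL = 4.359453 mL/hr
Volume infused so far = 4.359453 mL/hr × 3 hr = 13.07836 mL
Volume remaining = 34 − 13.07836 = 20.92164 mL
New rate:
Dose = 0.41 mcg/kg/hr × 123.0455 kg = 50.44864 mcg/hr
Rate = 50.44864 mcg/hr ÷ 16.08824 mcg/mL = 3.135747 mL/hr
Time remaining = 20.92164 mL ÷ 3.135747 mL/hr = 6.67198 hr

6.7 hours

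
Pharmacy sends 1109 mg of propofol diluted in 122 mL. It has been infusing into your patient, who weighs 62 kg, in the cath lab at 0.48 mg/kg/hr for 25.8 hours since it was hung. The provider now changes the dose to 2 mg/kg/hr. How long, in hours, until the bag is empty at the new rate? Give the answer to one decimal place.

2.8 hours

Initial rate:
Dose = 0.48 mg/kg/hr × 62 kg = 29.76 mg/hr
Concentration = 1109 mg ÷ 122 mL = 9.090164 mg/mL
Rate = 29.76 mg/hr ÷ 9.090164 mg/mL = 3.273868 mL/hr
Volume infused so far = 3.273868 mL/hr × 25.8 hr = 84.4658 mL
Volume remaining = 122 − 84.4658 = 37.5342 mL
New rate:
Dose = 2 mg/kg/hr × 62 kg = 124 mg/hr
Rate = 124 mg/hr ÷ 9.090164 mg/mL = 13.64112 mL/hr
Time remaining = 37.5342 mL ÷ 13.64112 mL/hr = 2.751548 hr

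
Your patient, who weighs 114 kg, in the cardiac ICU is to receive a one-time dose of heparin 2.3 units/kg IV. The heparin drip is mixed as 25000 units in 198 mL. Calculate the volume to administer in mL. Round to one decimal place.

2.1 mL

Dose = 2.3 units/kg × 114 kg = 262.2 units
Concentration = 25000 units ÷ 198 mL = 126.2626 units/mL
Volume = 262.2 units ÷ 126.2626 units/mL = 2.076624 mL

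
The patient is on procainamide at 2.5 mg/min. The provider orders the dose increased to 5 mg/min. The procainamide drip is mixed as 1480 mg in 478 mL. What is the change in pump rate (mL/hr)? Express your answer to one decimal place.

At the current dose:
2.5 mg/min × 60 min/hr = 150 mg/hr
Concentration = 1480 mg ÷ 478 mL = 3.096234 mg/mL
Rate = 150 mg/hr ÷ 3.096234 mg/mL = 48.44595 mL/hr
At the new dose:
5 mg/min × 60 min/hr = 300 mg/hr
Rate = 300 mg/hr ÷ 3.096234 mg/mL = 96.89189 mL/hr
Change = 96.89189 − 48.44595 = 48.44595 mL/hr → 48.44595 mL/hr increase

48.4 mL/hr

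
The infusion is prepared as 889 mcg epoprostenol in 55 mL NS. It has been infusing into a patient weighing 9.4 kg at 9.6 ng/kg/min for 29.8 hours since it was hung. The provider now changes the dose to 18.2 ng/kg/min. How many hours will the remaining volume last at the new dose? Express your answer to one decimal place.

Initial rate:
Dose = 9.6 ng/kg/min × 9.4 kg = 90.24 ng/min
90.24 ng/min × 60 min/hr = 5414.4 ng/hr
Concentration = 889 mcg ÷ 55 mL = 16.16364 mcg/mL = 16163.64 ng/mL
Rate = 5414.4 ng/hr ÷ 16163.64 ng/mL = 0.3349741 mL/hr
Volume infused so far = 0.3349741 mL/hr × 29.8 hr = 9.982229 mL
Volume remaining = 55 − 9.982229 = 45.01777 mL
New rate:
Dose = 18.2 ng/kg/min × 9.4 kg = 171.08 ng/min
171.08 ng/min × 60 min/hr = 10264.8 ng/hr
Rate = 10264.8 ng/hr ÷ 16163.64 ng/mL = 0.6350551 mL/hr
Time remaining = 45.01777 mL ÷ 0.6350551 mL/hr = 70.88797 hr

70.9 hours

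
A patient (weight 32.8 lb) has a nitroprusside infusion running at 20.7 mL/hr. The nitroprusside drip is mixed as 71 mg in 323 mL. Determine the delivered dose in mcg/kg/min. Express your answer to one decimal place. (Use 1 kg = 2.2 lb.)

5.1 mcg/kg/min

Weight = 32.8 lb ÷ 2.2 lb/kg = 14.90909 kg
Concentration = 71 mg ÷ 323 mL = 0.2198142 mg/mL = 219.8142 mcg/mL
Drug rate = 20.7 mL/hr × 219.8142 mcg/mL = 4550.155 mcg/hr
4550.155 mcg/hr ÷ 60 min/hr = 75.83591 mcg/min
75.83591 mcg/min ÷ 14.90909 kg = 5.086555 mcg/kg/min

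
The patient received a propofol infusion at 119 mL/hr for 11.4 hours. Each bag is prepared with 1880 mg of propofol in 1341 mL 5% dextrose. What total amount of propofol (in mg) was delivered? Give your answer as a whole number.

1902 mg

Concentration = 1880 mg ÷ 1341 mL = 1.401939 mg/mL = 1401.939 mcg/mL
Drug rate = 119 mL/hr × 1401.939 mcg/mL = 166830.7 mcg/hr
Total = 166830.7 mcg/hr × 11.4 hr = 1901870 mcg = 1901.87 mg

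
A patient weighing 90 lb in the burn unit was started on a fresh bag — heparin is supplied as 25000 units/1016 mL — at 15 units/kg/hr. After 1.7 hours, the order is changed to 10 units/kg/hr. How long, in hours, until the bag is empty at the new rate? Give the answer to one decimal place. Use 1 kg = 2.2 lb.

58.6 hours

Initial rate:
Weight = 90 lb ÷ 2.2 lb/kg = 40.90909 kg
Dose = 15 units/kg/hr × 40.90909 kg = 613.6364 units/hr
Concentration = 25000 units ÷ 1016 mL = 24.6063 units/mL
Rate = 613.6364 units/hr ÷ 24.6063 units/mL = 24.93818 mL/hr
Volume infused so far = 24.93818 mL/hr × 1.7 hr = 42.39491 mL
Volume remaining = 1016 − 42.39491 = 973.6051 mL
New rate:
Dose = 10 units/kg/hr × 40.90909 kg = 409.0909 units/hr
Rate = 409.0909 units/hr ÷ 24.6063 units/mL = 16.62545 mL/hr
Time remaining = 973.6051 mL ÷ 16.62545 mL/hr = 58.56111 hr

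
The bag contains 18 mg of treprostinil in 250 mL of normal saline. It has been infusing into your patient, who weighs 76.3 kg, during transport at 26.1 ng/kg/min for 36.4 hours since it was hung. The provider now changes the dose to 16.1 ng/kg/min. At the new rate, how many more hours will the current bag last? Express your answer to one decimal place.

Initial rate:
Dose = 26.1 ng/kg/min × 76.3 kg = 1991.43 ng/min
1991.43 ng/min × 60 min/hr = 119485.8 ng/hr
Concentration = 18 mg ÷ 250 mL = 0.072 mg/mL = 72000 ng/mL
Rate = 119485.8 ng/hr ÷ 72000 ng/mL = 1.659525 mL/hr
Volume infused so far = 1.659525 mL/hr × 36.4 hr = 60.40671 mL
Volume remaining = 250 − 60.40671 = 189.5933 mL
New rate:
Dose = 16.1 ng/kg/min × 76.3 kg = 1228.43 ng/min
1228.43 ng/min × 60 min/hr = 73705.8 ng/hr
Rate = 73705.8 ng/hr ÷ 72000 ng/mL = 1.023692 mL/hr
Time remaining = 189.5933 mL ÷ 1.023692 mL/hr = 185.2055 hr

185.2 hours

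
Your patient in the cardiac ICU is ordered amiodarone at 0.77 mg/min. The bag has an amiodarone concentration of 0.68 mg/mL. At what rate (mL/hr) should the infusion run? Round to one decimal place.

67.9 mL/hr

0.77 mg/min × 60 min/hr = 46.2 mg/hr
Rate = 46.2 mg/hr ÷ 0.68 mg/mL = 67.94118 mL/hr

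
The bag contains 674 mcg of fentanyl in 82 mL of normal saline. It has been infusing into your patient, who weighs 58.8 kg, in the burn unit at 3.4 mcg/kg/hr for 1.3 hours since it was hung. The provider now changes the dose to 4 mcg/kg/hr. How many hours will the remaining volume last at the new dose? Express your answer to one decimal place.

Initial rate:
Dose = 3.4 mcg/kg/hr × 58.8 kg = 199.92 mcg/hr
Concentration = 674 mcg ÷ 82 mL = 8.219512 mcg/mL
Rate = 199.92 mcg/hr ÷ 8.219512 mcg/mL = 24.32261 mL/hr
Volume infused so far = 24.32261 mL/hr × 1.3 hr = 31.61939 mL
Volume remaining = 82 − 31.61939 = 50.38061 mL
New rate:
Dose = 4 mcg/kg/hr × 58.8 kg = 235.2 mcg/hr
Rate = 235.2 mcg/hr ÷ 8.219512 mcg/mL = 28.61484 mL/hr
Time remaining = 50.38061 mL ÷ 28.61484 mL/hr = 1.760646 hr

1.8 hours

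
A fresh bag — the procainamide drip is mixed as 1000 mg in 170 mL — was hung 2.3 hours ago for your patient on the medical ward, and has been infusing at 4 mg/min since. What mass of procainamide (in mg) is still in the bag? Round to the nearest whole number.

4 mg/min × 60 min/hr = 240 mg/hr
Concentration = 1000 mg ÷ 170 mL = 5.882353 mg/mL
Rate = 240 mg/hr ÷ 5.882353 mg/mL = 40.8 mL/hr
Volume infused = 40.8 mL/hr × 2.3 hr = 93.84 mL
Volume remaining = 170 − 93.84 = 76.16 mL
Drug remaining = 76.16 mL × 5.882353 mg/mL = 448 mg

448 mg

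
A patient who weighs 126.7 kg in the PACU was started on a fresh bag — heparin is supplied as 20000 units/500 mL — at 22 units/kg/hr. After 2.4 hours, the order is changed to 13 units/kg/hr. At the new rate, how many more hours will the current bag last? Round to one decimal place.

8.1 hours

Initial rate:
Dose = 22 units/kg/hr × 126.7 kg = 2787.4 units/hr
Concentration = 20000 units ÷ 500 mL = 40 units/mL
Rate = 2787.4 units/hr ÷ 40 units/mL = 69.685 mL/hr
Volume infused so far = 69.685 mL/hr × 2.4 hr = 167.244 mL
Volume remaining = 500 − 167.244 = 332.756 mL
New rate:
Dose = 13 units/kg/hr × 126.7 kg = 1647.1 units/hr
Rate = 1647.1 units/hr ÷ 40 units/mL = 41.1775 mL/hr
Time remaining = 332.756 mL ÷ 41.1775 mL/hr = 8.081015 hr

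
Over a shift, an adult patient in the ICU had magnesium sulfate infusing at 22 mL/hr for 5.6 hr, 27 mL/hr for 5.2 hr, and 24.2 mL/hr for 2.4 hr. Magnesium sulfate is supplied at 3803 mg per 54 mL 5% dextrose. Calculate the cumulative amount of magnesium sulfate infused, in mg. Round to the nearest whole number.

22655 mg

Concentration = 3803 mg ÷ 54 mL = 70.42593 mg/mL
Stage 1: 22 mL/hr × 5.6 hr = 123.2 mL → 123.2 mL × 70.42593 mg/mL = 8676.474 mg
Stage 2: 27 mL/hr × 5.2 hr = 140.4 mL → 140.4 mL × 70.42593 mg/mL = 9887.8 mg
Stage 3: 24.2 mL/hr × 2.4 hr = 58.08 mL → 58.08 mL × 70.42593 mg/mL = 4090.338 mg
Total = 8676.474 + 9887.8 + 4090.338 = 22654.61 mg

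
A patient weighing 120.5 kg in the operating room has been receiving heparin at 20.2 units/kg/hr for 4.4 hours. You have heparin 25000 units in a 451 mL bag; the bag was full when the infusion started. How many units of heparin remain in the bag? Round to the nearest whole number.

14290 units

Dose = 20.2 units/kg/hr × 120.5 kg = 2434.1 units/hr
Concentration = 25000 units ÷ 451 mL = 55.43237 units/mL
Rate = 2434.1 units/hr ÷ 55.43237 units/mL = 43.91116 mL/hr
Volume infused = 43.91116 mL/hr × 4.4 hr = 193.2091 mL
Volume remaining = 451 − 193.2091 = 257.7909 mL
Drug remaining = 257.7909 mL × 55.43237 units/mL = 14289.96 units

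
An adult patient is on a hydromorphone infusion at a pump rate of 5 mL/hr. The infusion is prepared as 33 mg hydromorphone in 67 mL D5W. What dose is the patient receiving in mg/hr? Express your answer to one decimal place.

Concentration = 33 mg ÷ 67 mL = 0.4925373 mg/mL
Drug rate = 5 mL/hr × 0.4925373 mg/mL = 2.462687 mg/hr

2.5 mg/hr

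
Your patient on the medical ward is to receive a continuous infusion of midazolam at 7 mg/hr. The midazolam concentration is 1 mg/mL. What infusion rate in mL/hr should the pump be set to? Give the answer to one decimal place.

Rate = 7 mg/hr ÷ 1 mg/mL = 7 mL/hr

7.0 mL/hr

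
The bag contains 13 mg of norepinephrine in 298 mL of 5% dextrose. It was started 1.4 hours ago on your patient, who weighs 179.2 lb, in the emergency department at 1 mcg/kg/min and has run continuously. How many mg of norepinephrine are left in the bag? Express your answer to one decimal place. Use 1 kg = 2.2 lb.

6.2 mg

Weight = 179.2 lb ÷ 2.2 lb/kg = 81.45455 kg
Dose = 1 mcg/kg/min × 81.45455 kg = 81.45455 mcg/min
81.45455 mcg/min × 60 min/hr = 4887.273 mcg/hr
Concentration = 13 mg ÷ 298 mL = 0.04362416 mg/mL = 43.62416 mcg/mL
Rate = 4887.273 mcg/hr ÷ 43.62416 mcg/mL = 112.0313 mL/hr
Volume infused = 112.0313 mL/hr × 1.4 hr = 156.8439 mL
Volume remaining = 298 − 156.8439 = 141.1561 mL
Drug remaining = 141.1561 mL × 43.62416 mcg/mL = 6157.818 mcg = 6.157818 mg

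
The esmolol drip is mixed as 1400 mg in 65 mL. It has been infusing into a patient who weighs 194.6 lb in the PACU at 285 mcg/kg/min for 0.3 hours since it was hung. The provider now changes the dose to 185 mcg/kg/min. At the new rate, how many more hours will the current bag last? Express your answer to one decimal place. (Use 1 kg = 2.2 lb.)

Initial rate:
Weight = 194.6 lb ÷ 2.2 lb/kg = 88.45455 kg
Dose = 285 mcg/kg/min × 88.45455 kg = 25209.55 mcg/min
25209.55 mcg/min × 60 min/hr = 1512573 mcg/hr
Concentration = 1400 mg ÷ 65 mL = 21.53846 mg/mL = 21538.46 mcg/mL
Rate = 1512573 mcg/hr ÷ 21538.46 mcg/mL = 70.22659 mL/hr
Volume infused so far = 70.22659 mL/hr × 0.3 hr = 21.06798 mL
Volume remaining = 65 − 21.06798 = 43.93202 mL
New rate:
Dose = 185 mcg/kg/min × 88.45455 kg = 16364.09 mcg/min
16364.09 mcg/min × 60 min/hr = 981845.5 mcg/hr
Rate = 981845.5 mcg/hr ÷ 21538.46 mcg/mL = 45.58568 mL/hr
Time remaining = 43.93202 mL ÷ 45.58568 mL/hr = 0.9637242 hr

1.0 hours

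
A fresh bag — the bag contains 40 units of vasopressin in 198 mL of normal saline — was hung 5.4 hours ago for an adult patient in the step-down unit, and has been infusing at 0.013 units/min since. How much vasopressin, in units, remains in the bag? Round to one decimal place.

35.8 units

0.013 units/min × 60 min/hr = 0.78 units/hr
Concentration = 40 units ÷ 198 mL = 0.2020202 units/mL
Rate = 0.78 units/hr ÷ 0.2020202 units/mL = 3.861 mL/hr
Volume infused = 3.861 mL/hr × 5.4 hr = 20.8494 mL
Volume remaining = 198 − 20.8494 = 177.1506 mL
Drug remaining = 177.1506 mL × 0.2020202 units/mL = 35.788 units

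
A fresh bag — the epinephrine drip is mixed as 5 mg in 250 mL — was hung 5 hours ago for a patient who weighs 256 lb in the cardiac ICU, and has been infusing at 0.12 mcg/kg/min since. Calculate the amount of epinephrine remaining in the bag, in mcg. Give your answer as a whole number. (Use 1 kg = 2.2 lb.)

Weight = 256 lb ÷ 2.2 lb/kg = 116.3636 kg
Dose = 0.12 mcg/kg/min × 116.3636 kg = 13.96364 mcg/min
13.96364 mcg/min × 60 min/hr = 837.8182 mcg/hr
Concentration = 5 mg ÷ 250 mL = 0.02 mg/mL = 20 mcg/mL
Rate = 837.8182 mcg/hr ÷ 20 mcg/mL = 41.89091 mL/hr
Volume infused = 41.89091 mL/hr × 5 hr = 209.4545 mL
Volume remaining = 250 − 209.4545 = 40.54545 mL
Drug remaining = 40.54545 mL × 20 mcg/mL = 810.9091 mcg

811 mcg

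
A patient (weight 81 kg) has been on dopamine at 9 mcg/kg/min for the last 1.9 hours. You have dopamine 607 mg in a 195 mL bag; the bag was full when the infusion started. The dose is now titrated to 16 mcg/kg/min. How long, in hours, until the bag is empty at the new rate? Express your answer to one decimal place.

Initial rate:
Dose = 9 mcg/kg/min × 81 kg = 729 mcg/min
729 mcg/min × 60 min/hr = 43740 mcg/hr
Concentration = 607 mg ÷ 195 mL = 3.112821 mg/mL = 3112.821 mcg/mL
Rate = 43740 mcg/hr ÷ 3112.821 mcg/mL = 14.05157 mL/hr
Volume infused so far = 14.05157 mL/hr × 1.9 hr = 26.69797 mL
Volume remaining = 195 − 26.69797 = 168.302 mL
New rate:
Dose = 16 mcg/kg/min × 81 kg = 1296 mcg/min
1296 mcg/min × 60 min/hr = 77760 mcg/hr
Rate = 77760 mcg/hr ÷ 3112.821 mcg/mL = 24.98056 mL/hr
Time remaining = 168.302 mL ÷ 24.98056 mL/hr = 6.73732 hr

6.7 hours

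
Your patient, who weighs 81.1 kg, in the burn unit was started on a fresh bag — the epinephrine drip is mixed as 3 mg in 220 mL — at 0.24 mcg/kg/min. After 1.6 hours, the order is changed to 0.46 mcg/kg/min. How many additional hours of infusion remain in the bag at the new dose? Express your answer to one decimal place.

Initial rate:
Dose = 0.24 mcg/kg/min × 81.1 kg = 19.464 mcg/min
19.464 mcg/min × 60 min/hr = 1167.84 mcg/hr
Concentration = 3 mg ÷ 220 mL = 0.01363636 mg/mL = 13.63636 mcg/mL
Rate = 1167.84 mcg/hr ÷ 13.63636 mcg/mL = 85.6416 mL/hr
Volume infused so far = 85.6416 mL/hr × 1.6 hr = 137.0266 mL
Volume remaining = 220 − 137.0266 = 82.97344 mL
New rate:
Dose = 0.46 mcg/kg/min × 81.1 kg = 37.306 mcg/min
37.306 mcg/min × 60 min/hr = 2238.36 mcg/hr
Rate = 2238.36 mcg/hr ÷ 13.63636 mcg/mL = 164.1464 mL/hr
Time remaining = 82.97344 mL ÷ 164.1464 mL/hr = 0.5054844 hr

0.5 hours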